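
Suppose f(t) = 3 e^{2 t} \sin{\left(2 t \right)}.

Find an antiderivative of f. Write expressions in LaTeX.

An antiderivative is F(t) = \frac{3 e^{2 t} \sin{\left(2 t \right)}}{4} - \frac{3 e^{2 t} \cos{\left(2 t \right)}}{4}.

For F(t) to be correct the identity F'(t) - f(t) = 0 must hold.
Check: d/dt[\frac{3 e^{2 t} \sin{\left(2 t \right)}}{4} - \frac{3 e^{2 t} \cos{\left(2 t \right)}}{4}] = 3 e^{2 t} \sin{\left(2 t \right)} = f(t).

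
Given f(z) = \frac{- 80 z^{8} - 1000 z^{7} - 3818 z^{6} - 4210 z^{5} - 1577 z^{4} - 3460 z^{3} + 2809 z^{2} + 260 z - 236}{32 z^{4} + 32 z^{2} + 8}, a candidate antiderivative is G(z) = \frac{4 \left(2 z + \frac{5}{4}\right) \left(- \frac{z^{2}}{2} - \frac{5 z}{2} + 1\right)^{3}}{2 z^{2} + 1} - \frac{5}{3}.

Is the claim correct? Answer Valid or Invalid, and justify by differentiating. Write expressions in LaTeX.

Valid. The derivative of G reproduces f.

d/dz[G] = \frac{- 80 z^{8} - 1000 z^{7} - 3818 z^{6} - 4210 z^{5} - 1577 z^{4} - 3460 z^{3} + 2809 z^{2} + 260 z - 236}{32 z^{4} + 32 z^{2} + 8}
This equals f(z) exactly, so the claim holds.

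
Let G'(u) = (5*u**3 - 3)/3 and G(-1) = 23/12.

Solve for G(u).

For G(u) to be correct, d/du[G] must agree with the stated G'(u) identically.
A general antiderivative is 5*u**4/12 - u + C.
The condition gives C = 23/12 - (17/12) = 1/2.
So G(u) = (5*u**4 - 12*u + 6)/12.
Check: d/du[(5*u**4 - 12*u + 6)/12] = 5*u**3/3 - 1, which equals G'(u).

G(u) = (5*u**4 - 12*u + 6)/12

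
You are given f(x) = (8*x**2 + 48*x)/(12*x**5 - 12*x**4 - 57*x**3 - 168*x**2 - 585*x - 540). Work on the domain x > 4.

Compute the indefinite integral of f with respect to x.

Factor the denominator (3*(x - 4)*(2*x + 3)**2*(x**2 + 5)) and decompose: f = -8*(391*x + 1690)/(52983*(x**2 + 5)) + 3472/(101761*(2*x + 3)) + 144/(319*(2*x + 3)**2) + 320/(7623*(x - 4)); each piece integrates to a log, atan, or power term.
Check: d/dx[320*log(x - 4)/7623 + 1736*log(x + 3/2)/101761 - 1564*log(x**2 + 5)/52983 - 2704*sqrt(5)*atan(sqrt(5)*x/5)/52983 - 72/(638*x + 957)] = (8*x**2 + 48*x)/(12*x**5 - 12*x**4 - 57*x**3 - 168*x**2 - 585*x - 540) = f(x).

F(x) = 320*log(x - 4)/7623 + 1736*log(x + 3/2)/101761 - 1564*log(x**2 + 5)/52983 - 2704*sqrt(5)*atan(sqrt(5)*x/5)/52983 - 72/(638*x + 957) + C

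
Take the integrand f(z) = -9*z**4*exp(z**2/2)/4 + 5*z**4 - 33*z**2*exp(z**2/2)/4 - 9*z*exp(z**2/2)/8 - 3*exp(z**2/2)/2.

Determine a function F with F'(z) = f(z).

The integrand splits into summands that can be handled one at a time.
Check: d/dz[(8*z**5 - 18*z**3*exp(z**2/2) - 12*z*exp(z**2/2) - 9*exp(z**2/2))/8] = -9*z**4*exp(z**2/2)/4 + 5*z**4 - 33*z**2*exp(z**2/2)/4 - 9*z*exp(z**2/2)/8 - 3*exp(z**2/2)/2 = f(z).

An antiderivative is F(z) = (8*z**5 - 18*z**3*exp(z**2/2) - 12*z*exp(z**2/2) - 9*exp(z**2/2))/8.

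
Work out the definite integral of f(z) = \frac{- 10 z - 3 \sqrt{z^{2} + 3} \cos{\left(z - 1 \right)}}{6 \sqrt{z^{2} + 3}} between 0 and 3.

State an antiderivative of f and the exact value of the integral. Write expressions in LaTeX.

Antiderivative: F(z) = - \frac{10 \sqrt{z^{2} + 3} + 3 \sin{\left(z - 1 \right)}}{6}; value = - \frac{5 \sqrt{3}}{3} - \frac{\sin{\left(2 \right)}}{2} - \frac{\sin{\left(1 \right)}}{2}

Any candidate F(z) must reproduce f(z) exactly when differentiated.
F(z) = - \frac{10 \sqrt{z^{2} + 3} + 3 \sin{\left(z - 1 \right)}}{6} is an antiderivative of f.
Check: d/dz[- \frac{10 \sqrt{z^{2} + 3} + 3 \sin{\left(z - 1 \right)}}{6}] = \frac{- 10 z - 3 \sqrt{z^{2} + 3} \cos{\left(z - 1 \right)}}{6 \sqrt{z^{2} + 3}} = f(z).
F(3) = - \frac{10 \sqrt{3}}{3} - \frac{\sin{\left(2 \right)}}{2}; F(0) = - \frac{5 \sqrt{3}}{3} + \frac{\sin{\left(1 \right)}}{2}.
Integral = F(3) - F(0) = - \frac{5 \sqrt{3}}{3} - \frac{\sin{\left(2 \right)}}{2} - \frac{\sin{\left(1 \right)}}{2}.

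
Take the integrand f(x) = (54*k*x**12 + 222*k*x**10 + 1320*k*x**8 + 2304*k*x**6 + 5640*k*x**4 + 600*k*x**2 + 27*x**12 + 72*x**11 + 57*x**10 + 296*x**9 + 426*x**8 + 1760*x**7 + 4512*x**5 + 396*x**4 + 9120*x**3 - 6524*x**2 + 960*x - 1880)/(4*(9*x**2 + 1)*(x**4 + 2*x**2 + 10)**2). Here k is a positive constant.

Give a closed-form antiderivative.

An antiderivative is F(x) = (2*k*x**7 + 4*k*x**5 + 20*k*x**3 + x**7 + 4*x**6 - 4*x**5 - 4*x**4*atan(3*x) + 8*x**4 - 2*x**3 - 8*x**2*atan(3*x) + 40*x**2 - 68*x - 40*atan(3*x) - 40)/(4*x**4 + 8*x**2 + 40).

A candidate is checked by its d/dx: the result must match f(x).
Check: d/dx[(2*k*x**7 + 4*k*x**5 + 20*k*x**3 + x**7 + 4*x**6 - 4*x**5 - 4*x**4*atan(3*x) + 8*x**4 - 2*x**3 - 8*x**2*atan(3*x) + 40*x**2 - 68*x - 40*atan(3*x) - 40)/(4*x**4 + 8*x**2 + 40)] = (54*k*x**12 + 222*k*x**10 + 1320*k*x**8 + 2304*k*x**6 + 5640*k*x**4 + 600*k*x**2 + 27*x**12 + 72*x**11 + 57*x**10 + 296*x**9 + 426*x**8 + 1760*x**7 + 4512*x**5 + 396*x**4 + 9120*x**3 - 6524*x**2 + 960*x - 1880)/(36*x**10 + 148*x**8 + 880*x**6 + 1536*x**4 + 3760*x**2 + 400), which equals f(x).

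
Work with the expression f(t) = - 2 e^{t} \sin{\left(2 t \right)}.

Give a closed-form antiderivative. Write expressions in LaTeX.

Whatever form F(t) takes, F'(t) = f(t) is non-negotiable.
Check: d/dt[- \frac{2 e^{t} \sin{\left(2 t \right)}}{5} + \frac{4 e^{t} \cos{\left(2 t \right)}}{5}] = - 2 e^{t} \sin{\left(2 t \right)} = f(t).

An antiderivative is F(t) = - \frac{2 e^{t} \sin{\left(2 t \right)}}{5} + \frac{4 e^{t} \cos{\left(2 t \right)}}{5}.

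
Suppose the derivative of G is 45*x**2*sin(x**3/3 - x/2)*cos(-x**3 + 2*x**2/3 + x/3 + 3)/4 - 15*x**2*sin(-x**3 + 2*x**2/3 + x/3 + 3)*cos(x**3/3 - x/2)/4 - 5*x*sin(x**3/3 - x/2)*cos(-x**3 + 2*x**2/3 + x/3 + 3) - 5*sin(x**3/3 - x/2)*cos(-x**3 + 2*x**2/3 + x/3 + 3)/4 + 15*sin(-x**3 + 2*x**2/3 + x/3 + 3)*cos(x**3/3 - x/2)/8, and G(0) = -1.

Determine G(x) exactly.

G'(x) has the shape u'v + uv' for u = -15*sin(x**3/3 - x/2)/4 and v = sin(-x**3 + 2*x**2/3 + x/3 + 3) — it is the derivative of the product u*v.
A general antiderivative is -15*sin(x**3/3 - x/2)*sin(-x**3 + 2*x**2/3 + x/3 + 3)/4 + C.
The condition gives C = -1 - (0) = -1.
So G(x) = -15*sin(x**3/3 - x/2)*sin(-x**3 + 2*x**2/3 + x/3 + 3)/4 - 1.
Check: d/dx[-15*sin(x**3/3 - x/2)*sin(-x**3 + 2*x**2/3 + x/3 + 3)/4 - 1] = 45*x**2*sin(x**3/3 - x/2)*cos(-x**3 + 2*x**2/3 + x/3 + 3)/4 - 15*x**2*sin(-x**3 + 2*x**2/3 + x/3 + 3)*cos(x**3/3 - x/2)/4 - 5*x*sin(x**3/3 - x/2)*cos(-x**3 + 2*x**2/3 + x/3 + 3) - 5*sin(x**3/3 - x/2)*cos(-x**3 + 2*x**2/3 + x/3 + 3)/4 + 15*sin(-x**3 + 2*x**2/3 + x/3 + 3)*cos(x**3/3 - x/2)/8 = G'(x).

G(x) = -15*sin(x**3/3 - x/2)*sin(-x**3 + 2*x**2/3 + x/3 + 3)/4 - 1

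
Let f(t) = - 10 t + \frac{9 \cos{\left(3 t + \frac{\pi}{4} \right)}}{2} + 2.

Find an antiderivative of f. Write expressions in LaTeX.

Integrate term by term and add the pieces.
Check: d/dt[\frac{- 10 t^{2} + 4 t + 3 \sin{\left(3 t + \frac{\pi}{4} \right)}}{2}] = - 10 t + \frac{9 \cos{\left(3 t + \frac{\pi}{4} \right)}}{2} + 2 = f(t).

An antiderivative is F(t) = \frac{- 10 t^{2} + 4 t + 3 \sin{\left(3 t + \frac{\pi}{4} \right)}}{2}.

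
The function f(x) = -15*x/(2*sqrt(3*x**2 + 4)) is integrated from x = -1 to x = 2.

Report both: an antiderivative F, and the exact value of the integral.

The substitution u = 3*x**2 + 4 works: f is exactly (dF/du)*(du/dx) for that inner function.
F(x) = -5*sqrt(3*x**2 + 4)/2 is an antiderivative of f.
Check: d/dx[-5*sqrt(3*x**2 + 4)/2] = -15*x/(2*sqrt(3*x**2 + 4)) = f(x).
F(2) = -10; F(-1) = -5*sqrt(7)/2.
Integral = F(2) - F(-1) = -10 + 5*sqrt(7)/2.

Antiderivative: F(x) = -5*sqrt(3*x**2 + 4)/2; value = -10 + 5*sqrt(7)/2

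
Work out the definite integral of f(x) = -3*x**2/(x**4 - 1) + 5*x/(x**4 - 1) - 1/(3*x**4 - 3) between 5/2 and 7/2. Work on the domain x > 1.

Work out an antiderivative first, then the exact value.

Antiderivative: F(x) = 5*log(x - 1)/12 + 25*log(x + 1)/12 - 5*log(x**2 + 1)/4 - 4*atan(x)/3; value = -5*log(53/4)/4 - 25*log(7/2)/12 - 4*atan(7/2)/3 - 5*log(3/2)/12 + 5*log(5/2)/12 + 4*atan(5/2)/3 + 5*log(29/4)/4 + 25*log(9/2)/12

The denominator factors as 3*(x - 1)*(x + 1)*(x**2 + 1); partial fractions split f into directly integrable pieces: -(15*x + 8)/(6*(x**2 + 1)) + 25/(12*(x + 1)) + 5/(12*(x - 1)).
F(x) = 5*log(x - 1)/12 + 25*log(x + 1)/12 - 5*log(x**2 + 1)/4 - 4*atan(x)/3 is an antiderivative of f.
Check: d/dx[5*log(x - 1)/12 + 25*log(x + 1)/12 - 5*log(x**2 + 1)/4 - 4*atan(x)/3] = (-9*x**2 + 15*x - 1)/(3*x**4 - 3), which equals f(x).
F(7/2) = -5*log(53/4)/4 - 4*atan(7/2)/3 + 5*log(5/2)/12 + 25*log(9/2)/12; F(5/2) = -5*log(29/4)/4 - 4*atan(5/2)/3 + 5*log(3/2)/12 + 25*log(7/2)/12.
Integral = F(7/2) - F(5/2) = -5*log(53/4)/4 - 25*log(7/2)/12 - 4*atan(7/2)/3 - 5*log(3/2)/12 + 5*log(5/2)/12 + 4*atan(5/2)/3 + 5*log(29/4)/4 + 25*log(9/2)/12.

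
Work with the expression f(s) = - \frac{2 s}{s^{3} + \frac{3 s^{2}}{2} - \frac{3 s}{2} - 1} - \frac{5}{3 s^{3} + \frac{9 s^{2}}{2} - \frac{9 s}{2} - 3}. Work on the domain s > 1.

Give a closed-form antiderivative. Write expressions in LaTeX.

An antiderivative is F(s) = - \frac{22 \log{\left(s - 1 \right)}}{27} + \frac{8 \log{\left(s + \frac{1}{2} \right)}}{27} + \frac{14 \log{\left(s + 2 \right)}}{27}.

The denominator factors as 3 \left(s - 1\right) \left(s + 2\right) \left(2 s + 1\right); partial fractions split f into directly integrable pieces: \frac{16}{27 \left(2 s + 1\right)} + \frac{14}{27 \left(s + 2\right)} - \frac{22}{27 \left(s - 1\right)}.
Check: d/ds[- \frac{22 \log{\left(s - 1 \right)}}{27} + \frac{8 \log{\left(s + \frac{1}{2} \right)}}{27} + \frac{14 \log{\left(s + 2 \right)}}{27}] = \frac{- 12 s - 10}{6 s^{3} + 9 s^{2} - 9 s - 6}, which equals f(s).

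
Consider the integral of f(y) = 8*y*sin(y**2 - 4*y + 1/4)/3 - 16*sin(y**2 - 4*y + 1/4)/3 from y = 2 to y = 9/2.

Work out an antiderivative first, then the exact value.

The substitution u = y**2 - 4*y + 1/4 works: f is exactly (dF/du)*(du/dy) for that inner function.
F(y) = -4*cos(y**2 - 4*y + 1/4)/3 is an antiderivative of f.
Check: d/dy[-4*cos(y**2 - 4*y + 1/4)/3] = 8*y*sin(y**2 - 4*y + 1/4)/3 - 16*sin(y**2 - 4*y + 1/4)/3 = f(y).
F(9/2) = -4*cos(5/2)/3; F(2) = -4*cos(15/4)/3.
Integral = F(9/2) - F(2) = 4*cos(15/4)/3 - 4*cos(5/2)/3.

Antiderivative: F(y) = -4*cos(y**2 - 4*y + 1/4)/3; value = 4*cos(15/4)/3 - 4*cos(5/2)/3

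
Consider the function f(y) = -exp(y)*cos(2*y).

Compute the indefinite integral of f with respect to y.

Recover f(y) by differentiating a candidate F(y); any mismatch rules it out.
Check: d/dy[-2*exp(y)*sin(2*y)/5 - exp(y)*cos(2*y)/5] = -exp(y)*cos(2*y) = f(y).

F(y) = -2*exp(y)*sin(2*y)/5 - exp(y)*cos(2*y)/5 + C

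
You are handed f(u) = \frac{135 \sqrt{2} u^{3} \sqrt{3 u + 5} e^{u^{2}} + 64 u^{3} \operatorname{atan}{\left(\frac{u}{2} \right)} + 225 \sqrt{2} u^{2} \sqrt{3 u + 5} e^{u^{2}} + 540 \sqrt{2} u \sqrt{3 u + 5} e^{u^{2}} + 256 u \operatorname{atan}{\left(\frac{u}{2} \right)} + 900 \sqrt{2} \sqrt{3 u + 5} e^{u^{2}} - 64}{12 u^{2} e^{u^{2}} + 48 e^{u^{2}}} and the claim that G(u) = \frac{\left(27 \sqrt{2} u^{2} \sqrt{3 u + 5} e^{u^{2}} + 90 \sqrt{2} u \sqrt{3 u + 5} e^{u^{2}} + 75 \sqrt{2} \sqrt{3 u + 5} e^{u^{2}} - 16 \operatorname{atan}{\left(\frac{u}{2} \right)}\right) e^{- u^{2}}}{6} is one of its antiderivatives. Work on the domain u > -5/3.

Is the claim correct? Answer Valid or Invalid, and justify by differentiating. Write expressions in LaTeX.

Valid: G'(u) = f(u).

d/du[G] = \frac{405 \sqrt{2} u^{4} e^{u^{2}} + 64 u^{3} \sqrt{3 u + 5} \operatorname{atan}{\left(\frac{u}{2} \right)} + 1350 \sqrt{2} u^{3} e^{u^{2}} + 2745 \sqrt{2} u^{2} e^{u^{2}} + 256 u \sqrt{3 u + 5} \operatorname{atan}{\left(\frac{u}{2} \right)} + 5400 \sqrt{2} u e^{u^{2}} - 64 \sqrt{3 u + 5} + 4500 \sqrt{2} e^{u^{2}}}{12 u^{2} \sqrt{3 u + 5} e^{u^{2}} + 48 \sqrt{3 u + 5} e^{u^{2}}}
This equals f(u) exactly, so the claim holds.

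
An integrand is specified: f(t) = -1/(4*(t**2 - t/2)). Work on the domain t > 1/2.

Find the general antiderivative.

The denominator factors as 2*t*(2*t - 1); partial fractions split f into directly integrable pieces: -1/(2*t - 1) + 1/(2*t).
Check: d/dt[log(t)/2 - log(t - 1/2)/2] = -1/(4*t**2 - 2*t), which equals f(t).

F(t) = log(t)/2 - log(t - 1/2)/2 + C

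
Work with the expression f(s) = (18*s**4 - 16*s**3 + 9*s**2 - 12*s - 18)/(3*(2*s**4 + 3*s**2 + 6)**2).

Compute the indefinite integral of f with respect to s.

f has the shape u'v + uv' for u = 1/(2*s**4 + 3*s**2 + 6) and v = 2/3 - s — it is the derivative of the product u*v.
Check: d/ds[(2 - 3*s)/(3*(2*s**4 + 3*s**2 + 6))] = (18*s**4 - 16*s**3 + 9*s**2 - 12*s - 18)/(12*s**8 + 36*s**6 + 99*s**4 + 108*s**2 + 108), which equals f(s).

F(s) = (2 - 3*s)/(3*(2*s**4 + 3*s**2 + 6)) + C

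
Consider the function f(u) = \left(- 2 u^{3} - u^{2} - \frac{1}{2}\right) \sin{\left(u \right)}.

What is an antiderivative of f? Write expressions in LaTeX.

Any candidate F(u) must reproduce f(u) exactly when differentiated.
Check: d/du[\frac{4 u^{3} \cos{\left(u \right)} - 12 u^{2} \sin{\left(u \right)} + 2 u^{2} \cos{\left(u \right)} - 4 u \sin{\left(u \right)} - 24 u \cos{\left(u \right)} + 24 \sin{\left(u \right)} - 3 \cos{\left(u \right)}}{2}] = - 2 u^{3} \sin{\left(u \right)} - u^{2} \sin{\left(u \right)} - \frac{\sin{\left(u \right)}}{2}, which equals f(u).

An antiderivative is F(u) = \frac{4 u^{3} \cos{\left(u \right)} - 12 u^{2} \sin{\left(u \right)} + 2 u^{2} \cos{\left(u \right)} - 4 u \sin{\left(u \right)} - 24 u \cos{\left(u \right)} + 24 \sin{\left(u \right)} - 3 \cos{\left(u \right)}}{2}.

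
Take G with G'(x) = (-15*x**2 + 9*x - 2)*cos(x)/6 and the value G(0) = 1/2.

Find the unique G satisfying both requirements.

The proposed G(x) is checked by its d/dx: the result must match the given G'(x).
A general antiderivative is -5*x**2*sin(x)/2 + 3*x*sin(x)/2 - 5*x*cos(x) + 14*sin(x)/3 + 3*cos(x)/2 + C.
The condition gives C = 1/2 - (3/2) = -1.
So G(x) = -5*x**2*sin(x)/2 + 3*x*sin(x)/2 - 5*x*cos(x) + 14*sin(x)/3 + 3*cos(x)/2 - 1.
Check: d/dx[-5*x**2*sin(x)/2 + 3*x*sin(x)/2 - 5*x*cos(x) + 14*sin(x)/3 + 3*cos(x)/2 - 1] = -5*x**2*cos(x)/2 + 3*x*cos(x)/2 - cos(x)/3, which equals G'(x).

G(x) = -5*x**2*sin(x)/2 + 3*x*sin(x)/2 - 5*x*cos(x) + 14*sin(x)/3 + 3*cos(x)/2 - 1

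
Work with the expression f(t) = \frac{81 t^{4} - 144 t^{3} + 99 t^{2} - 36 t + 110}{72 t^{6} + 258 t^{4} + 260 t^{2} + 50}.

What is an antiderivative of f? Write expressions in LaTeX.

Whatever form F(t) takes, F'(t) = f(t) is non-negotiable.
Check: d/dt[\frac{- 6 t + 5 \left(3 t^{2} + 5\right) \operatorname{atan}{\left(2 t \right)} + 12}{4 \left(3 t^{2} + 5\right)}] = \frac{81 t^{4} - 144 t^{3} + 99 t^{2} - 36 t + 110}{72 t^{6} + 258 t^{4} + 260 t^{2} + 50} = f(t).

An antiderivative is F(t) = \frac{- 6 t + 5 \left(3 t^{2} + 5\right) \operatorname{atan}{\left(2 t \right)} + 12}{4 \left(3 t^{2} + 5\right)}.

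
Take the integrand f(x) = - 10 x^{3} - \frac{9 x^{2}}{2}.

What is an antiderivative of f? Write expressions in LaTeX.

Integrate term by term and add the pieces.
Check: d/dx[- \frac{5 x^{4} + 3 x^{3} + 2}{2}] = - 10 x^{3} - \frac{9 x^{2}}{2} = f(x).

An antiderivative is F(x) = - \frac{5 x^{4} + 3 x^{3} + 2}{2}.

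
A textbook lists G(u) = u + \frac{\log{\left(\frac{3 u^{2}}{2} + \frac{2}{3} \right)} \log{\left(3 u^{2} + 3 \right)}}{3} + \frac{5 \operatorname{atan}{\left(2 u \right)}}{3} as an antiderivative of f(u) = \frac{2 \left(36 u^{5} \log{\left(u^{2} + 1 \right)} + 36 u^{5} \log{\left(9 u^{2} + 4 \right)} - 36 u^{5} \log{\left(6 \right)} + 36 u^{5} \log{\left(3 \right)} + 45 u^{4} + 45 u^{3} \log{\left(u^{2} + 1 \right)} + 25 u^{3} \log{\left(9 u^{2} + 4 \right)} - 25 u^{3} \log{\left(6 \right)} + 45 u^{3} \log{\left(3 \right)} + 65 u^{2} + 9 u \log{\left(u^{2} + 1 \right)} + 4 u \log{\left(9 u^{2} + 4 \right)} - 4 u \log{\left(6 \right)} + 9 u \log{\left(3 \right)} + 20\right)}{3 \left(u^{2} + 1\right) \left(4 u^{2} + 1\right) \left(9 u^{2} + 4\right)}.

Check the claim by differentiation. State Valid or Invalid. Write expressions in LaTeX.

d/du[G] = \frac{108 u^{6} + 72 u^{5} \log{\left(u^{2} + 1 \right)} + 72 u^{5} \log{\left(9 u^{2} + 4 \right)} - 72 u^{5} \log{\left(6 \right)} + 72 u^{5} \log{\left(3 \right)} + 273 u^{4} + 90 u^{3} \log{\left(u^{2} + 1 \right)} + 50 u^{3} \log{\left(9 u^{2} + 4 \right)} - 50 u^{3} \log{\left(6 \right)} + 90 u^{3} \log{\left(3 \right)} + 217 u^{2} + 18 u \log{\left(u^{2} + 1 \right)} + 8 u \log{\left(9 u^{2} + 4 \right)} - 8 u \log{\left(6 \right)} + 18 u \log{\left(3 \right)} + 52}{108 u^{6} + 183 u^{4} + 87 u^{2} + 12}
d/du[G] - f(u) = 1 != 0.

Invalid: d/du[G] - f = 1, which is not 0.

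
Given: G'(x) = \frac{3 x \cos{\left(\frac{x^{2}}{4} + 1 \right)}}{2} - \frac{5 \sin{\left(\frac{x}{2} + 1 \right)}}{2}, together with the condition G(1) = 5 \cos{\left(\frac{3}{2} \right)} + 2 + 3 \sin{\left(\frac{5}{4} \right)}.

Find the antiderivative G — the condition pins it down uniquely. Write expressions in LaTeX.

Integrate term by term and add the pieces.
A general antiderivative is 3 \sin{\left(\frac{x^{2}}{4} + 1 \right)} + 5 \cos{\left(\frac{x}{2} + 1 \right)} + C.
The condition gives C = 5 \cos{\left(\frac{3}{2} \right)} + 2 + 3 \sin{\left(\frac{5}{4} \right)} - (5 \cos{\left(\frac{3}{2} \right)} + 3 \sin{\left(\frac{5}{4} \right)}) = 2.
So G(x) = 3 \sin{\left(\frac{x^{2}}{4} + 1 \right)} + 5 \cos{\left(\frac{x}{2} + 1 \right)} + 2.
Check: d/dx[3 \sin{\left(\frac{x^{2}}{4} + 1 \right)} + 5 \cos{\left(\frac{x}{2} + 1 \right)} + 2] = \frac{3 x \cos{\left(\frac{x^{2}}{4} + 1 \right)}}{2} - \frac{5 \sin{\left(\frac{x}{2} + 1 \right)}}{2} = G'(x).

G(x) = 3 \sin{\left(\frac{x^{2}}{4} + 1 \right)} + 5 \cos{\left(\frac{x}{2} + 1 \right)} + 2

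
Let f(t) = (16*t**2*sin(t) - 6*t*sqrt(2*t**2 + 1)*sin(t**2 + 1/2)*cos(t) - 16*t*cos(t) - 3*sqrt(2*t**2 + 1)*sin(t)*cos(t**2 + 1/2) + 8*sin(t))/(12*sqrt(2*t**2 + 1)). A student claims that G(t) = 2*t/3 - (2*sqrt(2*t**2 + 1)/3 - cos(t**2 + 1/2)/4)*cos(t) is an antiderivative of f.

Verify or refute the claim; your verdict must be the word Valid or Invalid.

d/dt[G] = (16*t**2*sin(t) - 6*t*sqrt(2*t**2 + 1)*sin(t**2 + 1/2)*cos(t) - 16*t*cos(t) - 3*sqrt(2*t**2 + 1)*sin(t)*cos(t**2 + 1/2) + 8*sqrt(2*t**2 + 1) + 8*sin(t))/(12*sqrt(2*t**2 + 1))
d/dt[G] - f(t) = 2/3 != 0.

Invalid: d/dt[G] - f = 2/3, which is not 0.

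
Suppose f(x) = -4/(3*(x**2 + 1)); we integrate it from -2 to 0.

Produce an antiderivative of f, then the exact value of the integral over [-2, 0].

Recover f(x) by differentiating a candidate F(x); any mismatch rules it out.
F(x) = -4*atan(x)/3 is an antiderivative of f.
Check: d/dx[-4*atan(x)/3] = -4/(3*x**2 + 3), which equals f(x).
F(0) = 0; F(-2) = 4*atan(2)/3.
Integral = F(0) - F(-2) = -4*atan(2)/3.

Antiderivative: F(x) = -4*atan(x)/3; value = -4*atan(2)/3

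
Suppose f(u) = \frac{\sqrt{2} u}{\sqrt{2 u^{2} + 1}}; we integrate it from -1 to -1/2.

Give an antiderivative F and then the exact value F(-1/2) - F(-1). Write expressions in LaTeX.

f matches the chain-rule pattern g'(h)*h' with inner function h(u) = u^{2} + \frac{1}{2}; substituting w = h(u) collapses the integral.
F(u) = \frac{\sqrt{2} \sqrt{2 u^{2} + 1}}{2} is an antiderivative of f.
Check: d/du[\frac{\sqrt{2} \sqrt{2 u^{2} + 1}}{2}] = \frac{\sqrt{2} u}{\sqrt{2 u^{2} + 1}} = f(u).
F(-1/2) = \frac{\sqrt{3}}{2}; F(-1) = \frac{\sqrt{6}}{2}.
Integral = F(-1/2) - F(-1) = - \frac{\sqrt{6}}{2} + \frac{\sqrt{3}}{2}.

Antiderivative: F(u) = \frac{\sqrt{2} \sqrt{2 u^{2} + 1}}{2}; value = - \frac{\sqrt{6}}{2} + \frac{\sqrt{3}}{2}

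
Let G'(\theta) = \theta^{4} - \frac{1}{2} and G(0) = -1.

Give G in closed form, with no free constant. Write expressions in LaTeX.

For G(\theta) to be correct, d/d\theta[G] must agree with the stated G'(\theta) identically.
A general antiderivative is \frac{\theta^{5}}{5} - \frac{\theta}{2} + C.
The condition gives C = -1 - (0) = -1.
So G(\theta) = \frac{2 \theta^{5} - 5 \theta - 10}{10}.
Check: d/d\theta[\frac{2 \theta^{5} - 5 \theta - 10}{10}] = \theta^{4} - \frac{1}{2} = G'(\theta).

G(\theta) = \frac{2 \theta^{5} - 5 \theta - 10}{10}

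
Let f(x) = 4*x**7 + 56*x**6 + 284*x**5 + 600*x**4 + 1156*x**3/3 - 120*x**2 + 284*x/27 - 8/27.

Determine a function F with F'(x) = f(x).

f matches the chain-rule pattern g'(h)*h' with inner function h(x) = -x**2 - 4*x + 1/3; substituting u = h(x) collapses the integral.
Check: d/dx[x**8/2 + 8*x**7 + 142*x**6/3 + 120*x**5 + 289*x**4/3 - 40*x**3 + 142*x**2/27 - 8*x/27] = 4*x**7 + 56*x**6 + 284*x**5 + 600*x**4 + 1156*x**3/3 - 120*x**2 + 284*x/27 - 8/27 = f(x).

An antiderivative is F(x) = x**8/2 + 8*x**7 + 142*x**6/3 + 120*x**5 + 289*x**4/3 - 40*x**3 + 142*x**2/27 - 8*x/27.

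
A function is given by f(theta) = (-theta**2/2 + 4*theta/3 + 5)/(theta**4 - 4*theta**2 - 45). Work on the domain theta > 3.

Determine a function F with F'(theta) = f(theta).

An antiderivative is F(theta) = 3*log(theta - 3)/56 + log(theta + 3)/24 - log(theta**2 + 5)/21 - 3*sqrt(5)*atan(sqrt(5)*theta/5)/28.

Factor the denominator (6*(theta - 3)*(theta + 3)*(theta**2 + 5)) and decompose: f = -(8*theta + 45)/(84*(theta**2 + 5)) + 1/(24*(theta + 3)) + 3/(56*(theta - 3)); each piece integrates to a log, atan, or power term.
Check: d/dtheta[3*log(theta - 3)/56 + log(theta + 3)/24 - log(theta**2 + 5)/21 - 3*sqrt(5)*atan(sqrt(5)*theta/5)/28] = (-3*theta**2 + 8*theta + 30)/(6*theta**4 - 24*theta**2 - 270), which equals f(theta).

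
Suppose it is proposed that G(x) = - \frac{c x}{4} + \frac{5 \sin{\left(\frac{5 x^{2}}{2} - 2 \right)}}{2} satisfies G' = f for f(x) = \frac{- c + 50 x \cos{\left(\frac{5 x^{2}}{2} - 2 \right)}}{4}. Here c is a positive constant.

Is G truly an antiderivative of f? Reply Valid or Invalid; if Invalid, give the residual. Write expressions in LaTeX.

d/dx[G] = - \frac{c}{4} + \frac{25 x \cos{\left(\frac{5 x^{2}}{2} - 2 \right)}}{2}
This equals f(x) exactly, so the claim holds.

Valid. The derivative of G reproduces f.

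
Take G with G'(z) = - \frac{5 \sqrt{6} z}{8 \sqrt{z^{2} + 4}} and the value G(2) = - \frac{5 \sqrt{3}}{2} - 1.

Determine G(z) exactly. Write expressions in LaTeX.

G'(z) matches the chain-rule pattern g'(h)*h' with inner function h(z) = \frac{3 z^{2}}{2} + 6; substituting u = h(z) collapses the integral.
A general antiderivative is - \frac{5 \sqrt{\frac{3 z^{2}}{2} + 6}}{4} + C.
The condition gives C = - \frac{5 \sqrt{3}}{2} - 1 - (- \frac{5 \sqrt{3}}{2}) = -1.
So G(z) = \frac{\sqrt{2} \left(- 5 \sqrt{3} \sqrt{z^{2} + 4} - 4 \sqrt{2}\right)}{8}.
Check: d/dz[\frac{\sqrt{2} \left(- 5 \sqrt{3} \sqrt{z^{2} + 4} - 4 \sqrt{2}\right)}{8}] = - \frac{5 \sqrt{6} z}{8 \sqrt{z^{2} + 4}} = G'(z).

G(z) = \frac{\sqrt{2} \left(- 5 \sqrt{3} \sqrt{z^{2} + 4} - 4 \sqrt{2}\right)}{8}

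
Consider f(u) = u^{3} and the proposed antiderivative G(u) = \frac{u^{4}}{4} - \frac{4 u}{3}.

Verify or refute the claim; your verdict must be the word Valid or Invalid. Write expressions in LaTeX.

Invalid: d/du[G] - f = - \frac{4}{3}, which is not 0.

d/du[G] = u^{3} - \frac{4}{3}
d/du[G] - f(u) = - \frac{4}{3} != 0.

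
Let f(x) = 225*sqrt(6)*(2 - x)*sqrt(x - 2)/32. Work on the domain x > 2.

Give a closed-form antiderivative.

An antiderivative is F(x) = sqrt(2)*(-45*sqrt(3)*x**2*sqrt(x - 2) + 180*sqrt(3)*x*sqrt(x - 2) - 180*sqrt(3)*sqrt(x - 2))/16.

A first test for any F(x): its x-derivative must equal f(x) identically.
Check: d/dx[sqrt(2)*(-45*sqrt(3)*x**2*sqrt(x - 2) + 180*sqrt(3)*x*sqrt(x - 2) - 180*sqrt(3)*sqrt(x - 2))/16] = (-225*sqrt(6)*x**2 + 900*sqrt(6)*x - 900*sqrt(6))/(32*sqrt(x - 2)), which equals f(x).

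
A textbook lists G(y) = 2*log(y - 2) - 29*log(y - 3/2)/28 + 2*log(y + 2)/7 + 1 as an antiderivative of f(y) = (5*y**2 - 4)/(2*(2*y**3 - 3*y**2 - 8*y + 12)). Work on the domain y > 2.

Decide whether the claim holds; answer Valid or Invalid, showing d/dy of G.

d/dy[G] = (5*y**2 - 4)/(4*y**3 - 6*y**2 - 16*y + 24)
This equals f(y) exactly, so the claim holds.

Valid - the claim checks out under differentiation.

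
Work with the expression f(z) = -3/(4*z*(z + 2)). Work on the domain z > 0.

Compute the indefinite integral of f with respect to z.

F(z) = -3*log(z)/8 + 3*log(z + 2)/8 + C

The denominator factors as 4*z*(z + 2); partial fractions split f into directly integrable pieces: 3/(8*(z + 2)) - 3/(8*z).
Check: d/dz[-3*log(z)/8 + 3*log(z + 2)/8] = -3/(4*z**2 + 8*z), which equals f(z).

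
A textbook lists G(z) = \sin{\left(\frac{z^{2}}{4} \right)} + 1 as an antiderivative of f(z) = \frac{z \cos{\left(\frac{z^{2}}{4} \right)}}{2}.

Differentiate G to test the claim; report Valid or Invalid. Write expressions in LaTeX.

Valid: G'(z) = f(z).

d/dz[G] = \frac{z \cos{\left(\frac{z^{2}}{4} \right)}}{2}
This equals f(z) exactly, so the claim holds.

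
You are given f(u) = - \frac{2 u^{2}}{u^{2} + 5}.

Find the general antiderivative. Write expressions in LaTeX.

F(u) = - 2 u + 2 \sqrt{5} \operatorname{atan}{\left(\frac{\sqrt{5} u}{5} \right)} + C

Since d/du undoes antidifferentiation here, F'(u) = f(u) is required of F(u).
Check: d/du[- 2 u + 2 \sqrt{5} \operatorname{atan}{\left(\frac{\sqrt{5} u}{5} \right)}] = - \frac{2 u^{2}}{u^{2} + 5} = f(u).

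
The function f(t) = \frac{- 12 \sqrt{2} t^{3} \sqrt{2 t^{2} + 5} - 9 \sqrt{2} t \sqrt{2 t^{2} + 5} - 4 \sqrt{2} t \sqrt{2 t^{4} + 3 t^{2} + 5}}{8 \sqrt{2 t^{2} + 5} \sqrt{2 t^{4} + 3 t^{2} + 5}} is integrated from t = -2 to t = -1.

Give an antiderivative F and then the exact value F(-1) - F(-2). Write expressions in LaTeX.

Recover f(t) by differentiating a candidate F(t); any mismatch rules it out.
F(t) = - \frac{\sqrt{2} \left(2 \sqrt{2 t^{2} + 5} + 3 \sqrt{2 t^{4} + 3 t^{2} + 5}\right)}{8} is an antiderivative of f.
Check: d/dt[- \frac{\sqrt{2} \left(2 \sqrt{2 t^{2} + 5} + 3 \sqrt{2 t^{4} + 3 t^{2} + 5}\right)}{8}] = \frac{- 12 \sqrt{2} t^{3} \sqrt{2 t^{2} + 5} - 9 \sqrt{2} t \sqrt{2 t^{2} + 5} - 4 \sqrt{2} t \sqrt{2 t^{4} + 3 t^{2} + 5}}{8 \sqrt{2 t^{2} + 5} \sqrt{2 t^{4} + 3 t^{2} + 5}} = f(t).
F(-1) = - \frac{3 \sqrt{5}}{4} - \frac{\sqrt{14}}{4}; F(-2) = - \frac{21 \sqrt{2}}{8} - \frac{\sqrt{26}}{4}.
Integral = F(-1) - F(-2) = - \frac{3 \sqrt{5}}{4} - \frac{\sqrt{14}}{4} + \frac{\sqrt{26}}{4} + \frac{21 \sqrt{2}}{8}.

Antiderivative: F(t) = - \frac{\sqrt{2} \left(2 \sqrt{2 t^{2} + 5} + 3 \sqrt{2 t^{4} + 3 t^{2} + 5}\right)}{8}; value = - \frac{3 \sqrt{5}}{4} - \frac{\sqrt{14}}{4} + \frac{\sqrt{26}}{4} + \frac{21 \sqrt{2}}{8}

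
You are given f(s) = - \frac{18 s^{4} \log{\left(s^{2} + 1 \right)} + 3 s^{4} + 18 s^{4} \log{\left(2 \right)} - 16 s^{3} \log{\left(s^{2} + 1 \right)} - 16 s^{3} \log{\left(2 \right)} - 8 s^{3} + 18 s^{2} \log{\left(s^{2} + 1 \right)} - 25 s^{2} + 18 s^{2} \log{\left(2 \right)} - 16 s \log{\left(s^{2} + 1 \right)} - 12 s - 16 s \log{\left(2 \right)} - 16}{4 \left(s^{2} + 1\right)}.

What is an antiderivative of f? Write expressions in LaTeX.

An antiderivative is F(s) = - \frac{6 s^{3} \log{\left(2 s^{2} + 2 \right)} - 3 s^{3} - 8 s^{2} \log{\left(2 s^{2} + 2 \right)} + 4 s^{2} - 16 s - 10 \log{\left(2 s^{2} + 2 \right)}}{4}.

Differentiate the proposed F(s) back; it has to land on f(s) exactly.
Check: d/ds[- \frac{6 s^{3} \log{\left(2 s^{2} + 2 \right)} - 3 s^{3} - 8 s^{2} \log{\left(2 s^{2} + 2 \right)} + 4 s^{2} - 16 s - 10 \log{\left(2 s^{2} + 2 \right)}}{4}] = \frac{- 18 s^{4} \log{\left(s^{2} + 1 \right)} - 18 s^{4} \log{\left(2 \right)} - 3 s^{4} + 16 s^{3} \log{\left(s^{2} + 1 \right)} + 8 s^{3} + 16 s^{3} \log{\left(2 \right)} - 18 s^{2} \log{\left(s^{2} + 1 \right)} - 18 s^{2} \log{\left(2 \right)} + 25 s^{2} + 16 s \log{\left(s^{2} + 1 \right)} + 16 s \log{\left(2 \right)} + 12 s + 16}{4 s^{2} + 4}, which equals f(s).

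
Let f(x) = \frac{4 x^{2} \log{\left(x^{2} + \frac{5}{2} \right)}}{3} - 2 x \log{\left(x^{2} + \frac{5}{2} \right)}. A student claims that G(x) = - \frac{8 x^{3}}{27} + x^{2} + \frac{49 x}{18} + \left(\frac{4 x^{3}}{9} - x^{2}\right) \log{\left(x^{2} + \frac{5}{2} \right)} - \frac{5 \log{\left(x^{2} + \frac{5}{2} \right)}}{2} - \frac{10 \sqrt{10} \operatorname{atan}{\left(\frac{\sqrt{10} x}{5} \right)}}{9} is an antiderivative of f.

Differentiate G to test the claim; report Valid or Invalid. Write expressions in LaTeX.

Invalid: d/dx[G] - f = \frac{1}{2}, which is not 0.

d/dx[G] = \frac{4 x^{2} \log{\left(x^{2} + \frac{5}{2} \right)}}{3} - 2 x \log{\left(x^{2} + \frac{5}{2} \right)} + \frac{1}{2}
d/dx[G] - f(x) = \frac{1}{2} != 0.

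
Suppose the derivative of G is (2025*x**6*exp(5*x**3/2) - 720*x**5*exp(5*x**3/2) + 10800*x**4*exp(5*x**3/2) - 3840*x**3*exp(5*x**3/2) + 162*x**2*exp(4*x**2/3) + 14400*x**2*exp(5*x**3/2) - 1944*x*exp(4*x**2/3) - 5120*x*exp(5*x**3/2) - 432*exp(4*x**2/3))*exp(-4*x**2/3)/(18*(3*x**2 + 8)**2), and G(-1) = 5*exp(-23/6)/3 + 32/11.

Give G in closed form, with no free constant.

Any candidate G(x) must reproduce the stated G'(x) exactly.
A general antiderivative is (3 - x/2)/(x**2/2 + 4/3) + 5*exp(5*x**3/2 - 4*x**2/3)/3 + C.
The condition gives C = 5*exp(-23/6)/3 + 32/11 - (5*exp(-23/6)/3 + 21/11) = 1.
So G(x) = (3 - x/2)/(x**2/2 + 4/3) + 5*exp(5*x**3/2 - 4*x**2/3)/3 + 1.
Check: d/dx[(3 - x/2)/(x**2/2 + 4/3) + 5*exp(5*x**3/2 - 4*x**2/3)/3 + 1] = (2025*x**6*exp(-4*x**2/3)*exp(5*x**3/2) - 720*x**5*exp(-4*x**2/3)*exp(5*x**3/2) + 10800*x**4*exp(-4*x**2/3)*exp(5*x**3/2) - 3840*x**3*exp(-4*x**2/3)*exp(5*x**3/2) + 162*x**2 + 14400*x**2*exp(-4*x**2/3)*exp(5*x**3/2) - 1944*x - 5120*x*exp(-4*x**2/3)*exp(5*x**3/2) - 432)/(162*x**4 + 864*x**2 + 1152), which equals G'(x).

G(x) = (3 - x/2)/(x**2/2 + 4/3) + 5*exp(5*x**3/2 - 4*x**2/3)/3 + 1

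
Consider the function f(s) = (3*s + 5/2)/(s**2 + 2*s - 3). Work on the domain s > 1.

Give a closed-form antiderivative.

Factor the denominator (2*(s - 1)*(s + 3)) and decompose: f = 13/(8*(s + 3)) + 11/(8*(s - 1)); each piece integrates to a log, atan, or power term.
Check: d/ds[11*log(s - 1)/8 + 13*log(s + 3)/8] = (6*s + 5)/(2*s**2 + 4*s - 6), which equals f(s).

An antiderivative is F(s) = 11*log(s - 1)/8 + 13*log(s + 3)/8.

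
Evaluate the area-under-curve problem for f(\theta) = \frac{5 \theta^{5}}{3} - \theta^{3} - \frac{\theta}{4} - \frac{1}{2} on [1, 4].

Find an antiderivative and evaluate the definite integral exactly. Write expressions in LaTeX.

The integrand splits into summands that can be handled one at a time.
F(\theta) = \frac{\theta \left(20 \theta^{5} - 18 \theta^{3} - 9 \theta - 36\right)}{72} is an antiderivative of f.
Check: d/d\theta[\frac{\theta \left(20 \theta^{5} - 18 \theta^{3} - 9 \theta - 36\right)}{72}] = \frac{5 \theta^{5}}{3} - \theta^{3} - \frac{\theta}{4} - \frac{1}{2} = f(\theta).
F(4) = \frac{9628}{9}; F(1) = - \frac{43}{72}.
Integral = F(4) - F(1) = \frac{8563}{8}.

Antiderivative: F(\theta) = \frac{\theta \left(20 \theta^{5} - 18 \theta^{3} - 9 \theta - 36\right)}{72}; value = \frac{8563}{8}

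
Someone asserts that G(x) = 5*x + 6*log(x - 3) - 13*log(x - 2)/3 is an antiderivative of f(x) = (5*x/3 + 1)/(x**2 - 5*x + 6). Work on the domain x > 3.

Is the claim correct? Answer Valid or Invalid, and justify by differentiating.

Invalid: d/dx[G] - f = 5, which is not 0.

d/dx[G] = (15*x**2 - 70*x + 93)/(3*x**2 - 15*x + 18)
d/dx[G] - f(x) = 5 != 0.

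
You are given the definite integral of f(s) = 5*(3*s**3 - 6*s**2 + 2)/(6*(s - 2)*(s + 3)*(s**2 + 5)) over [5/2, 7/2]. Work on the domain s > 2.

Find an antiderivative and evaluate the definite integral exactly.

Antiderivative: F(s) = -(-8*log(s - 2) - 342*log(s + 3) - 95*log(s**2 + 5) + 122*sqrt(5)*atan(sqrt(5)*s/5))/216; value = -19*log(11/2)/12 - 61*sqrt(5)*atan(7*sqrt(5)/10)/108 - 95*log(45/4)/216 + log(3/2)/27 + log(2)/27 + 61*sqrt(5)*atan(sqrt(5)/2)/108 + 95*log(69/4)/216 + 19*log(13/2)/12

Factor the denominator (6*(s - 2)*(s + 3)*(s**2 + 5)) and decompose: f = 5*(19*s - 61)/(108*(s**2 + 5)) + 19/(12*(s + 3)) + 1/(27*(s - 2)); each piece integrates to a log, atan, or power term.
F(s) = -(-8*log(s - 2) - 342*log(s + 3) - 95*log(s**2 + 5) + 122*sqrt(5)*atan(sqrt(5)*s/5))/216 is an antiderivative of f.
Check: d/ds[-(-8*log(s - 2) - 342*log(s + 3) - 95*log(s**2 + 5) + 122*sqrt(5)*atan(sqrt(5)*s/5))/216] = (15*s**3 - 30*s**2 + 10)/(6*s**4 + 6*s**3 - 6*s**2 + 30*s - 180), which equals f(s).
F(7/2) = -61*sqrt(5)*atan(7*sqrt(5)/10)/108 + log(3/2)/27 + 95*log(69/4)/216 + 19*log(13/2)/12; F(5/2) = -61*sqrt(5)*atan(sqrt(5)/2)/108 - log(2)/27 + 95*log(45/4)/216 + 19*log(11/2)/12.
Integral = F(7/2) - F(5/2) = -19*log(11/2)/12 - 61*sqrt(5)*atan(7*sqrt(5)/10)/108 - 95*log(45/4)/216 + log(3/2)/27 + log(2)/27 + 61*sqrt(5)*atan(sqrt(5)/2)/108 + 95*log(69/4)/216 + 19*log(13/2)/12.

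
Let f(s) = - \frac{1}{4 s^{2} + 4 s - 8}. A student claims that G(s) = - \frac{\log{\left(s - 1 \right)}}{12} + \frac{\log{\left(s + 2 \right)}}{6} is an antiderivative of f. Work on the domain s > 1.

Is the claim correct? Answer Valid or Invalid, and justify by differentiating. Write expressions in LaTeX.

Invalid: d/ds[G] - f = \frac{1}{12 s + 24}, which is not 0.

d/ds[G] = \frac{s - 4}{12 s^{2} + 12 s - 24}
d/ds[G] - f(s) = \frac{1}{12 s + 24} != 0.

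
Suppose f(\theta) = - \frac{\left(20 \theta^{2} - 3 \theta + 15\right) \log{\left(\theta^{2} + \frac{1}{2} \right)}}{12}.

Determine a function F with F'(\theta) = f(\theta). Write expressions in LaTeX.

An antiderivative is F(\theta) = \frac{160 \theta^{3} - 54 \theta^{2} + 6 \theta \left(- 40 \theta^{2} + 9 \theta - 90\right) \log{\left(\theta^{2} + \frac{1}{2} \right)} + 840 \theta + 27 \log{\left(\theta^{2} + \frac{1}{2} \right)} - 420 \sqrt{2} \operatorname{atan}{\left(\sqrt{2} \theta \right)}}{432}.

For F(\theta) to be correct the identity F'(\theta) - f(\theta) = 0 must hold.
Check: d/d\theta[\frac{160 \theta^{3} - 54 \theta^{2} + 6 \theta \left(- 40 \theta^{2} + 9 \theta - 90\right) \log{\left(\theta^{2} + \frac{1}{2} \right)} + 840 \theta + 27 \log{\left(\theta^{2} + \frac{1}{2} \right)} - 420 \sqrt{2} \operatorname{atan}{\left(\sqrt{2} \theta \right)}}{432}] = - \frac{5 \theta^{2} \log{\left(\theta^{2} + \frac{1}{2} \right)}}{3} + \frac{\theta \log{\left(\theta^{2} + \frac{1}{2} \right)}}{4} - \frac{5 \log{\left(\theta^{2} + \frac{1}{2} \right)}}{4}, which equals f(\theta).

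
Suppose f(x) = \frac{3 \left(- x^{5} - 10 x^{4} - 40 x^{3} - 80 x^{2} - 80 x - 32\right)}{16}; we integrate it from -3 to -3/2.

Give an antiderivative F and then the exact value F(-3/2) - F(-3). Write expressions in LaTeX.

f matches the chain-rule pattern g'(h)*h' with inner function h(x) = - \frac{x^{2}}{2} - 2 x - 2; substituting u = h(x) collapses the integral.
F(x) = - \frac{x^{6}}{32} - \frac{3 x^{5}}{8} - \frac{15 x^{4}}{8} - 5 x^{3} - \frac{15 x^{2}}{2} - 6 x is an antiderivative of f.
Check: d/dx[- \frac{x^{6}}{32} - \frac{3 x^{5}}{8} - \frac{15 x^{4}}{8} - 5 x^{3} - \frac{15 x^{2}}{2} - 6 x] = - \frac{3 x^{5}}{16} - \frac{15 x^{4}}{8} - \frac{15 x^{3}}{2} - 15 x^{2} - 15 x - 6, which equals f(x).
F(-3/2) = \frac{4095}{2048}; F(-3) = \frac{63}{32}.
Integral = F(-3/2) - F(-3) = \frac{63}{2048}.

Antiderivative: F(x) = - \frac{x^{6}}{32} - \frac{3 x^{5}}{8} - \frac{15 x^{4}}{8} - 5 x^{3} - \frac{15 x^{2}}{2} - 6 x; value = \frac{63}{2048}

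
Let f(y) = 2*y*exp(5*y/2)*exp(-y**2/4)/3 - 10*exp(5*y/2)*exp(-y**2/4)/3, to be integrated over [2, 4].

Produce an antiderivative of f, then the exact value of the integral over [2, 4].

The substitution u = -y**2/4 + 5*y/2 works: f is exactly (dF/du)*(du/dy) for that inner function.
F(y) = -4*exp(-y**2/4 + 5*y/2)/3 is an antiderivative of f.
Check: d/dy[-4*exp(-y**2/4 + 5*y/2)/3] = 2*y*exp(5*y/2)*exp(-y**2/4)/3 - 10*exp(5*y/2)*exp(-y**2/4)/3 = f(y).
F(4) = -4*exp(6)/3; F(2) = -4*exp(4)/3.
Integral = F(4) - F(2) = -4*exp(6)/3 + 4*exp(4)/3.

Antiderivative: F(y) = -4*exp(-y**2/4 + 5*y/2)/3; value = -4*exp(6)/3 + 4*exp(4)/3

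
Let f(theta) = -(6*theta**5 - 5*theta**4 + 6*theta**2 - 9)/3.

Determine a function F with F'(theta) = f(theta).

For F(theta) to be correct the identity F'(theta) - f(theta) = 0 must hold.
Check: d/dtheta[-theta**6/3 + theta**5/3 - 2*theta**3/3 + 3*theta] = -2*theta**5 + 5*theta**4/3 - 2*theta**2 + 3, which equals f(theta).

An antiderivative is F(theta) = -theta**6/3 + theta**5/3 - 2*theta**3/3 + 3*theta.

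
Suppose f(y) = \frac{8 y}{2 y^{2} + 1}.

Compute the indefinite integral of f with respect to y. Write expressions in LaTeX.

f matches the chain-rule pattern g'(h)*h' with inner function h(y) = 4 y^{2} + 2; substituting u = h(y) collapses the integral.
Check: d/dy[2 \log{\left(4 y^{2} + 2 \right)}] = \frac{8 y}{2 y^{2} + 1} = f(y).

F(y) = 2 \log{\left(4 y^{2} + 2 \right)} + C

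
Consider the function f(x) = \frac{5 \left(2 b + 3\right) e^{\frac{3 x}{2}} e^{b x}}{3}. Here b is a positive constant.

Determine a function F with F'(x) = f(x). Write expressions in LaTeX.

f has the shape u'v + uv' for u = \frac{10 e^{\frac{3 x}{2}}}{3} and v = e^{b x} — it is the derivative of the product u*v.
Check: d/dx[\frac{10 e^{\frac{3 x}{2}} e^{b x}}{3}] = \frac{10 b e^{\frac{3 x}{2}} e^{b x}}{3} + 5 e^{\frac{3 x}{2}} e^{b x}, which equals f(x).

An antiderivative is F(x) = \frac{10 e^{\frac{3 x}{2}} e^{b x}}{3}.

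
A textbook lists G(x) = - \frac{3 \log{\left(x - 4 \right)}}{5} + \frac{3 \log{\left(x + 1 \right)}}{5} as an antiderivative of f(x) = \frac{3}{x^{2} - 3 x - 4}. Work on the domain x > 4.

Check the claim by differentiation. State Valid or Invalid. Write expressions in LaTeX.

Invalid: d/dx[G] - f = - \frac{6}{x^{2} - 3 x - 4}, which is not 0.

d/dx[G] = - \frac{3}{x^{2} - 3 x - 4}
d/dx[G] - f(x) = - \frac{6}{x^{2} - 3 x - 4} != 0.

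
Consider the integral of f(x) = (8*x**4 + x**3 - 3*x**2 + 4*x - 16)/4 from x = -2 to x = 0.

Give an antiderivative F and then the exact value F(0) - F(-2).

Antiderivative: F(x) = x*(32*x**4 + 5*x**3 - 20*x**2 + 40*x - 320)/80; value = -1/5

Check any antiderivative F(x) by computing F'(x) and comparing it with f(x).
F(x) = x*(32*x**4 + 5*x**3 - 20*x**2 + 40*x - 320)/80 is an antiderivative of f.
Check: d/dx[x*(32*x**4 + 5*x**3 - 20*x**2 + 40*x - 320)/80] = 2*x**4 + x**3/4 - 3*x**2/4 + x - 4, which equals f(x).
F(0) = 0; F(-2) = 1/5.
Integral = F(0) - F(-2) = -1/5.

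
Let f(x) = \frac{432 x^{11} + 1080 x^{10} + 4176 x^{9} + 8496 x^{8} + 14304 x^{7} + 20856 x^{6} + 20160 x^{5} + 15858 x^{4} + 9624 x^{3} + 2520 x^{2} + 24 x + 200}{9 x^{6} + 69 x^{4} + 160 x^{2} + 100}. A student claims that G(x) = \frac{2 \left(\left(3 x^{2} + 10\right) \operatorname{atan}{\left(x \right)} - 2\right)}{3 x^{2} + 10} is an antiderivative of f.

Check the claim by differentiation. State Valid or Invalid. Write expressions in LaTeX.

Invalid: d/dx[G] - f = - 48 x^{5} - 120 x^{4} - 96 x^{3} - 24 x^{2}, which is not 0.

d/dx[G] = \frac{18 x^{4} + 24 x^{3} + 120 x^{2} + 24 x + 200}{9 x^{6} + 69 x^{4} + 160 x^{2} + 100}
d/dx[G] - f(x) = - 48 x^{5} - 120 x^{4} - 96 x^{3} - 24 x^{2} != 0.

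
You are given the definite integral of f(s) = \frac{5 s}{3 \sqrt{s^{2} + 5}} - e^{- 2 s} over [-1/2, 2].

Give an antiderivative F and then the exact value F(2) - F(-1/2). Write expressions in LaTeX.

The integrand splits into summands that can be handled one at a time.
F(s) = \frac{\left(10 \sqrt{s^{2} + 5} e^{2 s} + 3\right) e^{- 2 s}}{6} is an antiderivative of f.
Check: d/ds[\frac{\left(10 \sqrt{s^{2} + 5} e^{2 s} + 3\right) e^{- 2 s}}{6}] = \frac{\left(5 s e^{2 s} - 3 \sqrt{s^{2} + 5}\right) e^{- 2 s}}{3 \sqrt{s^{2} + 5}}, which equals f(s).
F(2) = \frac{1}{2 e^{4}} + 5; F(-1/2) = \frac{e}{2} + \frac{5 \sqrt{21}}{6}.
Integral = F(2) - F(-1/2) = - \frac{5 \sqrt{21}}{6} - \frac{e}{2} + \frac{1}{2 e^{4}} + 5.

Antiderivative: F(s) = \frac{\left(10 \sqrt{s^{2} + 5} e^{2 s} + 3\right) e^{- 2 s}}{6}; value = - \frac{5 \sqrt{21}}{6} - \frac{e}{2} + \frac{1}{2 e^{4}} + 5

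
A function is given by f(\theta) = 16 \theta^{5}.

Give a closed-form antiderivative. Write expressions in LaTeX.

An antiderivative is F(\theta) = \frac{8 \theta^{6}}{3}.

Check any antiderivative F(\theta) by computing F'(\theta) and comparing it with f(\theta).
Check: d/d\theta[\frac{8 \theta^{6}}{3}] = 16 \theta^{5} = f(\theta).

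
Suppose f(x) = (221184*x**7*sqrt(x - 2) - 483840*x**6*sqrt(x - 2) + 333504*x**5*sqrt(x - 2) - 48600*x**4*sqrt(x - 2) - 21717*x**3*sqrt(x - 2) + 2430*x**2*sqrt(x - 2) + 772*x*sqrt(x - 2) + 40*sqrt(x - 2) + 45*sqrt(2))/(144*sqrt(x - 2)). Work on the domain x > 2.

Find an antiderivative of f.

Any candidate F(x) must reproduce f(x) exactly when differentiated.
Check: d/dx[192*x**8 - 480*x**7 + 386*x**6 - 135*x**5/2 - 2413*x**4/64 + 45*x**3/8 + 193*x**2/72 + 5*x/18 + 5*sqrt(x/2 - 1)/4] = (221184*x**7*sqrt(x - 2) - 483840*x**6*sqrt(x - 2) + 333504*x**5*sqrt(x - 2) - 48600*x**4*sqrt(x - 2) - 21717*x**3*sqrt(x - 2) + 2430*x**2*sqrt(x - 2) + 772*x*sqrt(x - 2) + 40*sqrt(x - 2) + 45*sqrt(2))/(144*sqrt(x - 2)) = f(x).

An antiderivative is F(x) = 192*x**8 - 480*x**7 + 386*x**6 - 135*x**5/2 - 2413*x**4/64 + 45*x**3/8 + 193*x**2/72 + 5*x/18 + 5*sqrt(x/2 - 1)/4.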